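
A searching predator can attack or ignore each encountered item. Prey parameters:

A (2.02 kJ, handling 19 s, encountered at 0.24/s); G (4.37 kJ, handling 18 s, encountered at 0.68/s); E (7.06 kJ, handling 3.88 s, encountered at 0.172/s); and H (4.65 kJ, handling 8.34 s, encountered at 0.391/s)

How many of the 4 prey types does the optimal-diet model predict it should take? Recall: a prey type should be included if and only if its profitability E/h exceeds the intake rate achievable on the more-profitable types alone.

Rank by E/h (kJ/s): E 1.82, H 0.558, G 0.243, A 0.106. Include each in turn until the next type's E/h falls below the running intake rate.
Rate on top 1: 0.7283. H: 0.558 < 0.7283 → exclude; stop.
Optimal diet: E — 1 of 4 types.

1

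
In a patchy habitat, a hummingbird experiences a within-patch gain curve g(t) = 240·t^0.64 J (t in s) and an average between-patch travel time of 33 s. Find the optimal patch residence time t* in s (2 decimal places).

By the marginal value theorem, leave when the instantaneous gain rate g'(t) equals the habitat-wide average g(t)/(T + t).
g'(t) = 0.64·240·t^-0.36. Setting 0.64·240·t^-0.36 = 240·t^0.64/(33+t) gives 0.64(33+t) = t, so 0.36·t = 0.64×33.
t* = 0.64×33/0.36 = 58.67 s.

58.67 s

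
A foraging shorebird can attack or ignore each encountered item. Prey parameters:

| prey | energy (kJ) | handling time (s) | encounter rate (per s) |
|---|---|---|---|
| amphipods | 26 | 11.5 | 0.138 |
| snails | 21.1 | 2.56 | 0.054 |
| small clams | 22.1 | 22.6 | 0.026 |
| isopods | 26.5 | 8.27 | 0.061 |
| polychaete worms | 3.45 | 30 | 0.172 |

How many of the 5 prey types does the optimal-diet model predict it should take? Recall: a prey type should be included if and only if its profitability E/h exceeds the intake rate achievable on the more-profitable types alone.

Rank by E/h (kJ/s): snails 8.24, isopods 3.2, amphipods 2.26, small clams 0.978, polychaete worms 0.115. Include each in turn until the next type's E/h falls below the running intake rate.
Rate on top 1: 1.001. isopods: 3.2 > 1.001 → include.
Rate on top 2: 1.678. amphipods: 2.26 > 1.678 → include.
Rate on top 3: 1.964. small clams: 0.978 < 1.964 → exclude; stop.
Optimal diet: snails, isopods, amphipods — 3 of 5 types.

3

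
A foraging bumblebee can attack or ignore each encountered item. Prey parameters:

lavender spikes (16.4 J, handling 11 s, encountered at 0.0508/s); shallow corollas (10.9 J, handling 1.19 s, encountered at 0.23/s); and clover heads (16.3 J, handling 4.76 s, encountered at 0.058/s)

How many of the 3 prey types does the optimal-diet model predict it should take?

Rank by E/h (J/s): shallow corollas 9.16, clover heads 3.42, lavender spikes 1.49. Include each in turn until the next type's E/h falls below the running intake rate.
Rate on top 1: 1.968. clover heads: 3.42 > 1.968 → include.
Rate on top 2: 2.228. lavender spikes: 1.49 < 2.228 → exclude; stop.
Optimal diet: shallow corollas, clover heads — 2 of 3 types.

2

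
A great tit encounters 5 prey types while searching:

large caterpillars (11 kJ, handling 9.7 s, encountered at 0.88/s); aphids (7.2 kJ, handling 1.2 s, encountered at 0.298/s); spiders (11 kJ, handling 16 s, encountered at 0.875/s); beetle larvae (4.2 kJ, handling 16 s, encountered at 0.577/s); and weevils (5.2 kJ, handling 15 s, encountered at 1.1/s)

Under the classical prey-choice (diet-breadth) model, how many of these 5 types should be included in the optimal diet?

E/h in descending order: aphids 6, large caterpillars 1.13, spiders 0.688, weevils 0.347, beetle larvae 0.263 kJ/s. The optimal diet is the largest prefix of this list for which every included type satisfies E_i/h_i > R on the types above it.
Rate on top 1: 1.58. large caterpillars: 1.13 < 1.58 → exclude; stop.
Optimal diet: aphids — 1 of 5 types.

1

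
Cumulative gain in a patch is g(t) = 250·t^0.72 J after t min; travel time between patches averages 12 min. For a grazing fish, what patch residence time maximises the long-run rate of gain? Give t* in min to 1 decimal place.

30.9 min

Maximise g(t)/(T+t): set derivative to zero → g'(t)(T+t) = g(t).
g'(t) = 0.72·250·t^-0.28. Setting 0.72·250·t^-0.28 = 250·t^0.72/(12+t) gives 0.72(12+t) = t, so 0.28·t = 0.72×12.
t* = 0.72×12/0.28 = 30.86 min.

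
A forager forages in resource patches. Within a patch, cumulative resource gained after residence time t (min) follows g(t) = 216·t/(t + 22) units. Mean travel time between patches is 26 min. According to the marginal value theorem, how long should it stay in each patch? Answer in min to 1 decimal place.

23.9 min

By the marginal value theorem, leave when the instantaneous gain rate g'(t) equals the habitat-wide average g(t)/(T + t).
g'(t) = 216·22/(t + 22)². Setting 216·22/(t+22)² = 216t/[(t+22)(26+t)] gives 22(26+t) = t(t+22), so t² = 22×26 = 572.
t* = √572 = 23.92 min.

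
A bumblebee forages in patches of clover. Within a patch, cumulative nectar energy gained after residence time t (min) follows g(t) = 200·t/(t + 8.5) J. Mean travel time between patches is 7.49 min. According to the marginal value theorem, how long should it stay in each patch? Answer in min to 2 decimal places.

Optimal t* satisfies g'(t*) = g(t*)/(T + t*).
g'(t) = 200·8.5/(t + 8.5)². Setting 200·8.5/(t+8.5)² = 200t/[(t+8.5)(7.49+t)] gives 8.5(7.49+t) = t(t+8.5), so t² = 8.5×7.49 = 63.66.
t* = √63.66 = 7.979 min.

7.98 min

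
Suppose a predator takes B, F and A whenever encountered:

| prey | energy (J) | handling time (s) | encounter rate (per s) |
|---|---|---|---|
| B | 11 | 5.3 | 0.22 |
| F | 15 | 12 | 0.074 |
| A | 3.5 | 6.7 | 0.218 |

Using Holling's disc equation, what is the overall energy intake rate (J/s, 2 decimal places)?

R = Σλ_iE_i / (1 + Σλ_ih_i)
Numerator: 0.22×11 + 0.074×15 + 0.218×3.5 = 4.293
Denominator: 1 + 0.22×5.3 + 0.074×12 + 0.218×6.7 = 4.515
R = 4.293/4.515 = 0.9509 J/s

0.95 J/s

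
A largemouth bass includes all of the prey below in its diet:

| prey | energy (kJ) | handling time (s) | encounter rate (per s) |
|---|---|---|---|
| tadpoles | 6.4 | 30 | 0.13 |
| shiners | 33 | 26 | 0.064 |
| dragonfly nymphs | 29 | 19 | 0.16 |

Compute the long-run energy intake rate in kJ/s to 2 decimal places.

0.79 kJ/s

Energy encountered per unit search time: 0.13×6.4 + 0.064×33 + 0.16×29 = 7.584 kJ/s.
Handling time per unit search time: 0.13×30 + 0.064×26 + 0.16×19 = 8.604.
Rate = 7.584/(1 + 8.604) = 0.7897 kJ/s.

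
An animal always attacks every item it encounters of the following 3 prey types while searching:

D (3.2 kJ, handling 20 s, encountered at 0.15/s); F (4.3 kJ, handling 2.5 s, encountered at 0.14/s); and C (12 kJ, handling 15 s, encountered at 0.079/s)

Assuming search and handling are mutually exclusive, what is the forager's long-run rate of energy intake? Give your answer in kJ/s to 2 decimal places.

0.37 kJ/s

R = Σλ_iE_i / (1 + Σλ_ih_i)
Numerator: 0.15×3.2 + 0.14×4.3 + 0.079×12 = 2.03
Denominator: 1 + 0.15×20 + 0.14×2.5 + 0.079×15 = 5.535
R = 2.03/5.535 = 0.3668 kJ/s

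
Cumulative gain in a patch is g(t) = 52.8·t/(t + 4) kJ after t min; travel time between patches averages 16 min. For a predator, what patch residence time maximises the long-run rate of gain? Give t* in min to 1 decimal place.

Maximise g(t)/(T+t): set derivative to zero → g'(t)(T+t) = g(t).
g'(t) = 52.8·4/(t + 4)². Setting 52.8·4/(t+4)² = 52.8t/[(t+4)(16+t)] gives 4(16+t) = t(t+4), so t² = 4×16 = 64.
t* = √64 = 8 min.

8.0 min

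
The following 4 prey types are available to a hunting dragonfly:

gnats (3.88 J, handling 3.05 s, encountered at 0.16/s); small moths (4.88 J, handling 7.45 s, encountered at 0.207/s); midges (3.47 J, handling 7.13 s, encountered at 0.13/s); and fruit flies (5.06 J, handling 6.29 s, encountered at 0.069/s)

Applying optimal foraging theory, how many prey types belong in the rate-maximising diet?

3

E/h in descending order: gnats 1.27, fruit flies 0.804, small moths 0.655, midges 0.487 J/s. The optimal diet is the largest prefix of this list for which every included type satisfies E_i/h_i > R on the types above it.
Rate on top 1: 0.4172. fruit flies: 0.804 > 0.4172 → include.
Rate on top 2: 0.5046. small moths: 0.655 > 0.5046 → include.
Rate on top 3: 0.5716. midges: 0.487 < 0.5716 → exclude; stop.
Optimal diet: gnats, fruit flies, small moths — 3 of 4 types.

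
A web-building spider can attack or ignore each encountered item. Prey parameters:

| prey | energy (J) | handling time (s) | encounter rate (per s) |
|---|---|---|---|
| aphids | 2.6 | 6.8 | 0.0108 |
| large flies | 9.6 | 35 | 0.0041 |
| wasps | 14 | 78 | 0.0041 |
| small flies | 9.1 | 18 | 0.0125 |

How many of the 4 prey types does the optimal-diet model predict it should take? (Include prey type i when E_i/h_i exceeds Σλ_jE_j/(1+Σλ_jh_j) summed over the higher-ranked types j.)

E/h in descending order: small flies 0.506, aphids 0.382, large flies 0.274, wasps 0.179 J/s. The optimal diet is the largest prefix of this list for which every included type satisfies E_i/h_i > R on the types above it.
Rate on top 1: 0.09286. aphids: 0.382 > 0.09286 → include.
Rate on top 2: 0.1092. large flies: 0.274 > 0.1092 → include.
Rate on top 3: 0.1257. wasps: 0.179 > 0.1257 → include.
Optimal diet: small flies, aphids, large flies, wasps — 4 of 4 types.

4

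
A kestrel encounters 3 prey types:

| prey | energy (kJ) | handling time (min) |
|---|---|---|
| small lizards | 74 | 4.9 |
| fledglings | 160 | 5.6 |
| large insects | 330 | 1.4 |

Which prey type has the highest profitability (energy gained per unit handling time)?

large insects

In descending order of E/h:
large insects: 330/1.4 = 236 kJ/min
fledglings: 160/5.6 = 28.6 kJ/min
small lizards: 74/4.9 = 15.1 kJ/min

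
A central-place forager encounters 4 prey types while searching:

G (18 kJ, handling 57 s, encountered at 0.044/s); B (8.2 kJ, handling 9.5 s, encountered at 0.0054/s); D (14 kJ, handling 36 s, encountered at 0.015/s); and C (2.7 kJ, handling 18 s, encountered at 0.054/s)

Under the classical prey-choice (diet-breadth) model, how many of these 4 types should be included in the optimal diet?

3

Profitabilities (E/h, kJ/s): B 0.863, D 0.389, G 0.316, C 0.15. Add prey in this order while the next type's profitability exceeds the intake rate on those already taken.
Rate on top 1: 0.04212. D: 0.389 > 0.04212 → include.
Rate on top 2: 0.1598. G: 0.316 > 0.1598 → include.
Rate on top 3: 0.2552. C: 0.15 < 0.2552 → exclude; stop.
Optimal diet: B, D, G — 3 of 4 types.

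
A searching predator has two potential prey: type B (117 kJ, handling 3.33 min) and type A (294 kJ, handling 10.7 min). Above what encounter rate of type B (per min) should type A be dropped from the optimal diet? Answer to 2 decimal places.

1.08 per min

At the threshold, the rate on type B alone equals the profitability of type A: λ·117/(1 + λ·3.33) = 294/10.7 = 27.48.
Rearranging, λ(117 − 27.48×3.33) = 27.48, so λ = 27.48/25.5 = 1.077 per min.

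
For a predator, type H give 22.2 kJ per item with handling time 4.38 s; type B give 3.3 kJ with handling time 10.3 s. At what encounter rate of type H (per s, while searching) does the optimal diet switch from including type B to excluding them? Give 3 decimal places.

0.015 per s

At the threshold, the rate on type H alone equals the profitability of type B: λ·22.2/(1 + λ·4.38) = 3.3/10.3 = 0.3204.
Rearranging, λ(22.2 − 0.3204×4.38) = 0.3204, so λ = 0.3204/20.8 = 0.01541 per s.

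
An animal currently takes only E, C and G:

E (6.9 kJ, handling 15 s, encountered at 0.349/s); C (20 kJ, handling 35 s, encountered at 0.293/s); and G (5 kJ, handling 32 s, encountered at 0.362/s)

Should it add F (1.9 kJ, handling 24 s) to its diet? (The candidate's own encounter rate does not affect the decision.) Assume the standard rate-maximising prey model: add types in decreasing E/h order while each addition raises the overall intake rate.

No

On E, C and G alone, R = ΣλE/(1+Σλh) = 10.08/28.07 = 0.359 kJ/s.
F: E/h = 1.9/24 = 0.07917 kJ/s.
Since 0.07917 < R, time spent handling F is better spent searching.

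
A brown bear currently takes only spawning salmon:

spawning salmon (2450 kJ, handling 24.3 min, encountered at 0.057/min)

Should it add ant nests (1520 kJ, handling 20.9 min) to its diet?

Yes

Intake rate on the current diet: R = (0.057×2450) / (1 + 0.057×24.3) = 139.7/2.385 = 58.55 kJ/min.
ant nests: E/h = 1520/20.9 = 72.73 kJ/min.
Since 72.73 > R, including ant nests increases the long-run rate.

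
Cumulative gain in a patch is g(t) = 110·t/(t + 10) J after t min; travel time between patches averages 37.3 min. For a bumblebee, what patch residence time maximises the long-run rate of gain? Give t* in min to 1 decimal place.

19.3 min

Maximise g(t)/(T+t): set derivative to zero → g'(t)(T+t) = g(t).
g'(t) = 110·10/(t + 10)². Setting 110·10/(t+10)² = 110t/[(t+10)(37.3+t)] gives 10(37.3+t) = t(t+10), so t² = 10×37.3 = 373.
t* = √373 = 19.31 min.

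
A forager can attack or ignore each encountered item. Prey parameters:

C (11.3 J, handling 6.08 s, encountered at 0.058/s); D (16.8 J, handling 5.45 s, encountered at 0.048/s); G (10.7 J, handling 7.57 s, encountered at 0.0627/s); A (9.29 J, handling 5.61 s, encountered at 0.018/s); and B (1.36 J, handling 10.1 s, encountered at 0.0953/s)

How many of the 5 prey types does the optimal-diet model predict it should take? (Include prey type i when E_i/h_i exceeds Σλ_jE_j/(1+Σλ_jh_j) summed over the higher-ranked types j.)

4

E/h in descending order: D 3.08, C 1.86, A 1.66, G 1.41, B 0.135 J/s. The optimal diet is the largest prefix of this list for which every included type satisfies E_i/h_i > R on the types above it.
Rate on top 1: 0.6392. C: 1.86 > 0.6392 → include.
Rate on top 2: 0.9056. A: 1.66 > 0.9056 → include.
Rate on top 3: 0.9497. G: 1.41 > 0.9497 → include.
Rate on top 4: 1.05. B: 0.135 < 1.05 → exclude; stop.
Optimal diet: D, C, A, G — 4 of 5 types.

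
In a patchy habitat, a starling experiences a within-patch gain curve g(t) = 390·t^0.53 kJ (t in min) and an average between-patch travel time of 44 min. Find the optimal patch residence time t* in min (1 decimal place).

49.6 min

Optimal t* satisfies g'(t*) = g(t*)/(T + t*).
g'(t) = 0.53·390·t^-0.47. Setting 0.53·390·t^-0.47 = 390·t^0.53/(44+t) gives 0.53(44+t) = t, so 0.47·t = 0.53×44.
t* = 0.53×44/0.47 = 49.62 min.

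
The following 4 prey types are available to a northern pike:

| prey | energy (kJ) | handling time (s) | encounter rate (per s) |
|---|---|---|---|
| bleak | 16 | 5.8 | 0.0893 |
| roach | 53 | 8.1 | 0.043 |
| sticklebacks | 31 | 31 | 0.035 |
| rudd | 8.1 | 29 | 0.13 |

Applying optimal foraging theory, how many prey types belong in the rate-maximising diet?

Profitabilities (E/h, kJ/s): roach 6.54, bleak 2.76, sticklebacks 1, rudd 0.279. Add prey in this order while the next type's profitability exceeds the intake rate on those already taken.
Rate on top 1: 1.69. bleak: 2.76 > 1.69 → include.
Rate on top 2: 1.987. sticklebacks: 1 < 1.987 → exclude; stop.
Optimal diet: roach, bleak — 2 of 4 types.

2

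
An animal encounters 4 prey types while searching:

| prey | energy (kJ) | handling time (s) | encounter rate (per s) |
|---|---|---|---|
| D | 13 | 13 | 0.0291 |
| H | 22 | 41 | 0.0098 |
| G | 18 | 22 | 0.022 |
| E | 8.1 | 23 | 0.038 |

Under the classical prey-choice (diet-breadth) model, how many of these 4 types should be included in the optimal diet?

E/h in descending order: D 1, G 0.818, H 0.537, E 0.352 kJ/s. The optimal diet is the largest prefix of this list for which every included type satisfies E_i/h_i > R on the types above it.
Rate on top 1: 0.2745. G: 0.818 > 0.2745 → include.
Rate on top 2: 0.4158. H: 0.537 > 0.4158 → include.
Rate on top 3: 0.4372. E: 0.352 < 0.4372 → exclude; stop.
Optimal diet: D, G, H — 3 of 4 types.

3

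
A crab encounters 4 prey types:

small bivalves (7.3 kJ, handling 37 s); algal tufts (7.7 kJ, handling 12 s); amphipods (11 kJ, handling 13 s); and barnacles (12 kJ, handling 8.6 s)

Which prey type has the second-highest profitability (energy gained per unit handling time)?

amphipods

In descending order of E/h:
barnacles: 12/8.6 = 1.4 kJ/s
amphipods: 11/13 = 0.846 kJ/s
algal tufts: 7.7/12 = 0.642 kJ/s
small bivalves: 7.3/37 = 0.197 kJ/s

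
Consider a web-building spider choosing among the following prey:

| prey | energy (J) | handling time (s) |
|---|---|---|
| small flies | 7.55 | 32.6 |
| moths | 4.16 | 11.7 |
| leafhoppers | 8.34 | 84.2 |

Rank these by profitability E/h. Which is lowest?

leafhoppers

In descending order of E/h:
moths: 4.16/11.7 = 0.356 J/s
small flies: 7.55/32.6 = 0.232 J/s
leafhoppers: 8.34/84.2 = 0.099 J/s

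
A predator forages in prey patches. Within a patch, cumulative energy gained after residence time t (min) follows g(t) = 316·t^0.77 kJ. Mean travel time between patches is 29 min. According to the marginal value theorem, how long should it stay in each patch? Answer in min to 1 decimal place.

97.1 min

Optimal t* satisfies g'(t*) = g(t*)/(T + t*).
g'(t) = 0.77·316·t^-0.23. Setting 0.77·316·t^-0.23 = 316·t^0.77/(29+t) gives 0.77(29+t) = t, so 0.23·t = 0.77×29.
t* = 0.77×29/0.23 = 97.09 min.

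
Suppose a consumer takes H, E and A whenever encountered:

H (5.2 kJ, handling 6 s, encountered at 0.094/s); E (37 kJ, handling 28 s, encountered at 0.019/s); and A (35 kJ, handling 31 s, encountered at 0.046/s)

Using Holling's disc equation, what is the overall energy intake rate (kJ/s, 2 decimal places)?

0.80 kJ/s

Energy encountered per unit search time: 0.094×5.2 + 0.019×37 + 0.046×35 = 2.802 kJ/s.
Handling time per unit search time: 0.094×6 + 0.019×28 + 0.046×31 = 2.522.
Rate = 2.802/(1 + 2.522) = 0.7955 kJ/s.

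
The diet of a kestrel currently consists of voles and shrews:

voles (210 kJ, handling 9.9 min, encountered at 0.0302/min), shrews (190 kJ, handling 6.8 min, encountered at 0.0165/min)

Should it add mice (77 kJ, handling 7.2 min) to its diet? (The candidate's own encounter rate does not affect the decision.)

On voles and shrews alone, R = ΣλE/(1+Σλh) = 9.477/1.411 = 6.716 kJ/min.
Profitability of mice: 77/7.2 = 10.69 kJ/min.
Since 10.69 > R, including mice increases the long-run rate.

Yes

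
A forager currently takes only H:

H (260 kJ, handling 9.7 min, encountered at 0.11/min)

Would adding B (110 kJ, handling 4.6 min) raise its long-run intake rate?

On H alone, R = ΣλE/(1+Σλh) = 28.6/2.067 = 13.84 kJ/min.
Profitability of B: 110/4.6 = 23.91 kJ/min.
23.91 > 13.84, so adding B raises the average — include it.

Yes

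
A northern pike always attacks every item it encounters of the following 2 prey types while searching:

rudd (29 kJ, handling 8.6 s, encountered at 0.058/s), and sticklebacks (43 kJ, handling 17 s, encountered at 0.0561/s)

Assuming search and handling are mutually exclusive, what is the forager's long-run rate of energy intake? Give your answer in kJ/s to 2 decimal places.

R = (0.058×29 + 0.0561×43) / (1 + 0.058×8.6 + 0.0561×17) = 4.094/2.453 = 1.669 kJ/s.

1.67 kJ/s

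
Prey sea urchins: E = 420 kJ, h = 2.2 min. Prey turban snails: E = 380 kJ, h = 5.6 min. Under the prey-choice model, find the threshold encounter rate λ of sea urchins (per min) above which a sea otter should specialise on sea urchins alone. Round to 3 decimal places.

0.251 per min

The zero-one rule: include turban snails iff E₂/h₂ > λE₁/(1+λh₁). Equality gives the switch point.
λE₁h₂ = E₂ + λE₂h₁ ⇒ λ = E₂/(E₁h₂ − E₂h₁) = 380/(2352 − 836) = 0.2507 per min.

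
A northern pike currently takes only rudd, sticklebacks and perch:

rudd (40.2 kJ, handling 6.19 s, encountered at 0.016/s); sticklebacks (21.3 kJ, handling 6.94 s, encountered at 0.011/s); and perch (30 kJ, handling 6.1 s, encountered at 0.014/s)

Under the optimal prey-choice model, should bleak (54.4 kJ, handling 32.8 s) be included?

On rudd, sticklebacks and perch alone, R = ΣλE/(1+Σλh) = 1.298/1.261 = 1.029 kJ/s.
bleak: E/h = 54.4/32.8 = 1.659 kJ/s.
1.659 > 1.029, so adding bleak raises the average — include it.

Yes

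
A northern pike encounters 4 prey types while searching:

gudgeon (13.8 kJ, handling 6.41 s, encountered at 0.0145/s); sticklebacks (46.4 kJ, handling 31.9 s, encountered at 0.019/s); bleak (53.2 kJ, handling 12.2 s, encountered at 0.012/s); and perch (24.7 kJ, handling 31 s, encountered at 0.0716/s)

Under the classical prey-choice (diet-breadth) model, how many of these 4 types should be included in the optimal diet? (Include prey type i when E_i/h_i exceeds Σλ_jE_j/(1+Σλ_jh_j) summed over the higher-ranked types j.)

3

Profitabilities (E/h, kJ/s): bleak 4.36, gudgeon 2.15, sticklebacks 1.45, perch 0.797. Add prey in this order while the next type's profitability exceeds the intake rate on those already taken.
Rate on top 1: 0.5569. gudgeon: 2.15 > 0.5569 → include.
Rate on top 2: 0.6766. sticklebacks: 1.45 > 0.6766 → include.
Rate on top 3: 0.9321. perch: 0.797 < 0.9321 → exclude; stop.
Optimal diet: bleak, gudgeon, sticklebacks — 3 of 4 types.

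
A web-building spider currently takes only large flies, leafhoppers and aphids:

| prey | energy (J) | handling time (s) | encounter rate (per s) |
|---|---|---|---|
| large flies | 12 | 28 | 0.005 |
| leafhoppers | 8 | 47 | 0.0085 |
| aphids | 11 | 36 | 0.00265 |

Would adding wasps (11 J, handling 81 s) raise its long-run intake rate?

Intake rate on the current diet: R = (0.005×12 + 0.0085×8 + 0.00265×11) / (1 + 0.005×28 + 0.0085×47 + 0.00265×36) = 0.1572/1.635 = 0.09612 J/s.
wasps: E/h = 11/81 = 0.1358 J/s.
0.1358 > 0.09612, so adding wasps raises the average — include it.

Yes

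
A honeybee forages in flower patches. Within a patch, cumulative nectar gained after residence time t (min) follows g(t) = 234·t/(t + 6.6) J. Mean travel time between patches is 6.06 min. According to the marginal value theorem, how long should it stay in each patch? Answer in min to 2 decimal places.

By the marginal value theorem, leave when the instantaneous gain rate g'(t) equals the habitat-wide average g(t)/(T + t).
g'(t) = 234·6.6/(t + 6.6)². Setting 234·6.6/(t+6.6)² = 234t/[(t+6.6)(6.06+t)] gives 6.6(6.06+t) = t(t+6.6), so t² = 6.6×6.06 = 40.
t* = √40 = 6.324 min.

6.32 min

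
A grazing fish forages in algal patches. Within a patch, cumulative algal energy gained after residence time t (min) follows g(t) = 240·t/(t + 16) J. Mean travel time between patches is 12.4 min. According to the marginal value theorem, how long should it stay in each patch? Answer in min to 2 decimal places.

14.09 min

Optimal t* satisfies g'(t*) = g(t*)/(T + t*).
g'(t) = 240·16/(t + 16)². Setting 240·16/(t+16)² = 240t/[(t+16)(12.4+t)] gives 16(12.4+t) = t(t+16), so t² = 16×12.4 = 198.4.
t* = √198.4 = 14.09 min.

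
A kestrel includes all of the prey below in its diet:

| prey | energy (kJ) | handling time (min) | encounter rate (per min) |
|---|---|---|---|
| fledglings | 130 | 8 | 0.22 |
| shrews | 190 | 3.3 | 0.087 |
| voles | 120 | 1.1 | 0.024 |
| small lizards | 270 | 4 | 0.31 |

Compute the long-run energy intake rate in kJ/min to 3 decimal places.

R = Σλ_iE_i / (1 + Σλ_ih_i)
Numerator: 0.22×130 + 0.087×190 + 0.024×120 + 0.31×270 = 131.7
Denominator: 1 + 0.22×8 + 0.087×3.3 + 0.024×1.1 + 0.31×4 = 4.313
R = 131.7/4.313 = 30.53 kJ/min

30.534 kJ/min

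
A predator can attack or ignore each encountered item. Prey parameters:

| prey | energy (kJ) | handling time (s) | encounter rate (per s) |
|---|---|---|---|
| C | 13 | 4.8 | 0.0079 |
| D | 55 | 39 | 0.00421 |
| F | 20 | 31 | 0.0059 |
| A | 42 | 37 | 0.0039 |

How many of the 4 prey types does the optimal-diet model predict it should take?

Rank by E/h (kJ/s): C 2.71, D 1.41, A 1.14, F 0.645. Include each in turn until the next type's E/h falls below the running intake rate.
Rate on top 1: 0.09895. D: 1.41 > 0.09895 → include.
Rate on top 2: 0.2781. A: 1.14 > 0.2781 → include.
Rate on top 3: 0.3699. F: 0.645 > 0.3699 → include.
Optimal diet: C, D, A, F — 4 of 4 types.

4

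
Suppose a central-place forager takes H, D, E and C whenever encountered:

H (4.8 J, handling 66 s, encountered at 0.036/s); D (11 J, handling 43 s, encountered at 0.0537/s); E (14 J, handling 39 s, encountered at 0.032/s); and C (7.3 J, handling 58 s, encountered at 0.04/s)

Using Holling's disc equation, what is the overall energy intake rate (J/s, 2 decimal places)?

0.16 J/s

R = (0.036×4.8 + 0.0537×11 + 0.032×14 + 0.04×7.3) / (1 + 0.036×66 + 0.0537×43 + 0.032×39 + 0.04×58) = 1.504/9.253 = 0.1625 J/s.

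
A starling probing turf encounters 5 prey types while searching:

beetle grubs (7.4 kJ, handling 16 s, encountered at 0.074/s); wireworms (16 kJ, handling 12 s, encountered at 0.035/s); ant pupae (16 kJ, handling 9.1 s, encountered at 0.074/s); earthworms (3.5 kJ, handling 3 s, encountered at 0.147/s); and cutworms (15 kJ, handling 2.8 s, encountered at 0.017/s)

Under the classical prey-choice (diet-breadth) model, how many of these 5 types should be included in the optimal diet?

E/h in descending order: cutworms 5.36, ant pupae 1.76, wireworms 1.33, earthworms 1.17, beetle grubs 0.463 kJ/s. The optimal diet is the largest prefix of this list for which every included type satisfies E_i/h_i > R on the types above it.
Rate on top 1: 0.2434. ant pupae: 1.76 > 0.2434 → include.
Rate on top 2: 0.8361. wireworms: 1.33 > 0.8361 → include.
Rate on top 3: 0.9337. earthworms: 1.17 > 0.9337 → include.
Rate on top 4: 0.9735. beetle grubs: 0.463 < 0.9735 → exclude; stop.
Optimal diet: cutworms, ant pupae, wireworms, earthworms — 4 of 5 types.

4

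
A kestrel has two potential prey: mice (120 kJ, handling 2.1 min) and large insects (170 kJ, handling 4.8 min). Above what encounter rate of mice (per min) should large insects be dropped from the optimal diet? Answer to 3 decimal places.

The zero-one rule: include large insects iff E₂/h₂ > λE₁/(1+λh₁). Equality gives the switch point.
λE₁h₂ = E₂ + λE₂h₁ ⇒ λ = E₂/(E₁h₂ − E₂h₁) = 170/(576 − 357) = 0.7763 per min.

0.776 per min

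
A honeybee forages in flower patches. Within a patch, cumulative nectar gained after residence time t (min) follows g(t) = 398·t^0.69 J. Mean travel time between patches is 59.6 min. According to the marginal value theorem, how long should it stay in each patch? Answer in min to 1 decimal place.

132.7 min

Optimal t* satisfies g'(t*) = g(t*)/(T + t*).
g'(t) = 0.69·398·t^-0.31. Setting 0.69·398·t^-0.31 = 398·t^0.69/(59.6+t) gives 0.69(59.6+t) = t, so 0.31·t = 0.69×59.6.
t* = 0.69×59.6/0.31 = 132.7 min.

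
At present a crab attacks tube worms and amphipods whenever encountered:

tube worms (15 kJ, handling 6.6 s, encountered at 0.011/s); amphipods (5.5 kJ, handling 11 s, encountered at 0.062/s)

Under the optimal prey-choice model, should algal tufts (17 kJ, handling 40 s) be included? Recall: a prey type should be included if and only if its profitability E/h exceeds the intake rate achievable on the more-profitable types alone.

Current rate: (0.011×15 + 0.062×5.5)/(1 + 0.011×6.6 + 0.062×11) = 0.2884 kJ/s.
Profitability of algal tufts: 17/40 = 0.425 kJ/s.
0.425 > 0.2884, so adding algal tufts raises the average — include it.

Yes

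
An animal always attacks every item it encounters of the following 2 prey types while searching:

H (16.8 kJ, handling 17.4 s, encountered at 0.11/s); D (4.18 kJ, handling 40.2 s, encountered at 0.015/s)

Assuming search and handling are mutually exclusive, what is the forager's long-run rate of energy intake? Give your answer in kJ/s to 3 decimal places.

Energy encountered per unit search time: 0.11×16.8 + 0.015×4.18 = 1.911 kJ/s.
Handling time per unit search time: 0.11×17.4 + 0.015×40.2 = 2.517.
Rate = 1.911/(1 + 2.517) = 0.5433 kJ/s.

0.543 kJ/s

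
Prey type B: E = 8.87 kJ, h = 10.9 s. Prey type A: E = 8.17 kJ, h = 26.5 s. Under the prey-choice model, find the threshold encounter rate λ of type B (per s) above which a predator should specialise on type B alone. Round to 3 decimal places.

0.056 per s

Drop type A once their profitability E₂/h₂ falls below the rate achievable on type B alone: E₂/h₂ = λE₁/(1 + λh₁).
Solve for λ: λE₁h₂ = E₂(1 + λh₁) → λ(E₁h₂ − E₂h₁) = E₂ → λ = E₂/(E₁h₂ − E₂h₁).
λ = 8.17/(8.87×26.5 − 8.17×10.9) = 8.17/146 = 0.05596 per s.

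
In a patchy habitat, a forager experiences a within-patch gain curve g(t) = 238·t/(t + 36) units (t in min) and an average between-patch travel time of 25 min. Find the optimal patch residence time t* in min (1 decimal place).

By the marginal value theorem, leave when the instantaneous gain rate g'(t) equals the habitat-wide average g(t)/(T + t).
g'(t) = 238·36/(t + 36)². Setting 238·36/(t+36)² = 238t/[(t+36)(25+t)] gives 36(25+t) = t(t+36), so t² = 36×25 = 900.
t* = √900 = 30 min.

30.0 min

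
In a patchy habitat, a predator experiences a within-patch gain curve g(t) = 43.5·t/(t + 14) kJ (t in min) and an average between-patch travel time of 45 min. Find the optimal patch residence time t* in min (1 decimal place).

Maximise g(t)/(T+t): set derivative to zero → g'(t)(T+t) = g(t).
g'(t) = 43.5·14/(t + 14)². Setting 43.5·14/(t+14)² = 43.5t/[(t+14)(45+t)] gives 14(45+t) = t(t+14), so t² = 14×45 = 630.
t* = √630 = 25.1 min.

25.1 min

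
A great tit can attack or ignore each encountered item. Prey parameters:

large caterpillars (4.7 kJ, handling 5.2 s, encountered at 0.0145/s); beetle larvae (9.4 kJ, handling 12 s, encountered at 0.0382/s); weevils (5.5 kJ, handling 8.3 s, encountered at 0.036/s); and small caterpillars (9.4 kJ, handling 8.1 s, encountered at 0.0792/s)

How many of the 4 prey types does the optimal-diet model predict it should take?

Rank by E/h (kJ/s): small caterpillars 1.16, large caterpillars 0.904, beetle larvae 0.783, weevils 0.663. Include each in turn until the next type's E/h falls below the running intake rate.
Rate on top 1: 0.4535. large caterpillars: 0.904 > 0.4535 → include.
Rate on top 2: 0.4733. beetle larvae: 0.783 > 0.4733 → include.
Rate on top 3: 0.5386. weevils: 0.663 > 0.5386 → include.
Optimal diet: small caterpillars, large caterpillars, beetle larvae, weevils — 4 of 4 types.

4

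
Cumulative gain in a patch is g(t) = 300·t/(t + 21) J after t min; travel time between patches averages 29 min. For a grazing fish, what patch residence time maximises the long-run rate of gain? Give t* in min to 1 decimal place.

24.7 min

Optimal t* satisfies g'(t*) = g(t*)/(T + t*).
g'(t) = 300·21/(t + 21)². Setting 300·21/(t+21)² = 300t/[(t+21)(29+t)] gives 21(29+t) = t(t+21), so t² = 21×29 = 609.
t* = √609 = 24.68 min.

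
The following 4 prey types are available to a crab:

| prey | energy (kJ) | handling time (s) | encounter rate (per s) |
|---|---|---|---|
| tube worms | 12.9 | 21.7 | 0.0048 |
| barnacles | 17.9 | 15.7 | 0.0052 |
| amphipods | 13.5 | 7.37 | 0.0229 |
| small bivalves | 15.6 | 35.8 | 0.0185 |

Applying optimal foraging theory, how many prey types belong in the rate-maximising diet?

Rank by E/h (kJ/s): amphipods 1.83, barnacles 1.14, tube worms 0.594, small bivalves 0.436. Include each in turn until the next type's E/h falls below the running intake rate.
Rate on top 1: 0.2645. barnacles: 1.14 > 0.2645 → include.
Rate on top 2: 0.3217. tube worms: 0.594 > 0.3217 → include.
Rate on top 3: 0.3427. small bivalves: 0.436 > 0.3427 → include.
Optimal diet: amphipods, barnacles, tube worms, small bivalves — 4 of 4 types.

4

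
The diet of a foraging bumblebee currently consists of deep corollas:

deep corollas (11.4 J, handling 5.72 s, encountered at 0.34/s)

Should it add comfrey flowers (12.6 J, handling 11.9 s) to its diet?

No

On deep corollas alone, R = ΣλE/(1+Σλh) = 3.876/2.945 = 1.316 J/s.
Profitability of comfrey flowers: 12.6/11.9 = 1.059 J/s.
Since 1.059 < R, time spent handling comfrey flowers is better spent searching.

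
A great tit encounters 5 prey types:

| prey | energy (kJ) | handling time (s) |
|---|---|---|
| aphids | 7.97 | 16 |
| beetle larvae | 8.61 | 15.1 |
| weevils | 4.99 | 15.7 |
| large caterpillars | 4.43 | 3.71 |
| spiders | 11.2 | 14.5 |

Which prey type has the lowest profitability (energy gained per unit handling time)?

In descending order of E/h:
large caterpillars: 4.43/3.71 = 1.19 kJ/s
spiders: 11.2/14.5 = 0.772 kJ/s
beetle larvae: 8.61/15.1 = 0.57 kJ/s
aphids: 7.97/16 = 0.498 kJ/s
weevils: 4.99/15.7 = 0.318 kJ/s

weevils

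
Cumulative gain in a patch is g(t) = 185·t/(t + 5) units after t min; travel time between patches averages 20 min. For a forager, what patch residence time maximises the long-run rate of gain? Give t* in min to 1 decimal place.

10.0 min

Maximise g(t)/(T+t): set derivative to zero → g'(t)(T+t) = g(t).
g'(t) = 185·5/(t + 5)². Setting 185·5/(t+5)² = 185t/[(t+5)(20+t)] gives 5(20+t) = t(t+5), so t² = 5×20 = 100.
t* = √100 = 10 min.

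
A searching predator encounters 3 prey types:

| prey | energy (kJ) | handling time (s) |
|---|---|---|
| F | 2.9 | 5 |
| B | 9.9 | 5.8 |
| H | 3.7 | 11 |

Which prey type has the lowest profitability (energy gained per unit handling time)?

H

Profitability E/h (kJ/s): F = 2.9/5 = 0.58, B = 9.9/5.8 = 1.71, H = 3.7/11 = 0.336.
Ranked: B > F > H.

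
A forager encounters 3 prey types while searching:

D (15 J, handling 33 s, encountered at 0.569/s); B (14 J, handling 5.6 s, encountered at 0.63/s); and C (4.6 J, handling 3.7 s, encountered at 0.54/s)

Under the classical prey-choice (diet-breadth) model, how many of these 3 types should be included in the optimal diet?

E/h in descending order: B 2.5, C 1.24, D 0.455 J/s. The optimal diet is the largest prefix of this list for which every included type satisfies E_i/h_i > R on the types above it.
Rate on top 1: 1.948. C: 1.24 < 1.948 → exclude; stop.
Optimal diet: B — 1 of 3 types.

1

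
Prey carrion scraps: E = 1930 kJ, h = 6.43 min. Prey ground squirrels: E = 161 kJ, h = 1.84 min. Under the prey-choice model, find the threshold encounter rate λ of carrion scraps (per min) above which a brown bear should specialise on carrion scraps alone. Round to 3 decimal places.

0.064 per min

At the threshold, the rate on carrion scraps alone equals the profitability of ground squirrels: λ·1930/(1 + λ·6.43) = 161/1.84 = 87.5.
Rearranging, λ(1930 − 87.5×6.43) = 87.5, so λ = 87.5/1367 = 0.06399 per min.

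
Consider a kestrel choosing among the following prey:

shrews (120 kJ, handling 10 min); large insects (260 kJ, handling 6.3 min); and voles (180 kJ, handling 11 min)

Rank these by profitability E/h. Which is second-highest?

In descending order of E/h:
large insects: 260/6.3 = 41.3 kJ/min
voles: 180/11 = 16.4 kJ/min
shrews: 120/10 = 12 kJ/min

voles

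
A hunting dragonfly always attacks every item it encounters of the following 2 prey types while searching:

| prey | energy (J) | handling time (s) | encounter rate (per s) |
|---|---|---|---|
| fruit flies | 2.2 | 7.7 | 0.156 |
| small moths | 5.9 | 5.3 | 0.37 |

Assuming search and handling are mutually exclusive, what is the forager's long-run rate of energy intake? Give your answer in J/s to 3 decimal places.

0.607 J/s

Energy encountered per unit search time: 0.156×2.2 + 0.37×5.9 = 2.526 J/s.
Handling time per unit search time: 0.156×7.7 + 0.37×5.3 = 3.162.
Rate = 2.526/(1 + 3.162) = 0.6069 J/s.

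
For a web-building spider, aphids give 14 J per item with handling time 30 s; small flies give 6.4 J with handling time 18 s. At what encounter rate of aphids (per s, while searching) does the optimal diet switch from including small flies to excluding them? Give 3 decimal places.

0.107 per s

Drop small flies once their profitability E₂/h₂ falls below the rate achievable on aphids alone: E₂/h₂ = λE₁/(1 + λh₁).
Solve for λ: λE₁h₂ = E₂(1 + λh₁) → λ(E₁h₂ − E₂h₁) = E₂ → λ = E₂/(E₁h₂ − E₂h₁).
λ = 6.4/(14×18 − 6.4×30) = 6.4/60 = 0.1067 per s.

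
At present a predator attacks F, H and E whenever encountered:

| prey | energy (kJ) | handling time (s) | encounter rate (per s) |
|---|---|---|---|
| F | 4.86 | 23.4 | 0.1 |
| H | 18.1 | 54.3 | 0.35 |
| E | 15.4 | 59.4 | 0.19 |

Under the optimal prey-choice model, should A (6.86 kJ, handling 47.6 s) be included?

No

Current rate: (0.1×4.86 + 0.35×18.1 + 0.19×15.4)/(1 + 0.1×23.4 + 0.35×54.3 + 0.19×59.4) = 0.2898 kJ/s.
Profitability of A: 6.86/47.6 = 0.1441 kJ/s.
Since 0.1441 < R, time spent handling A is better spent searching.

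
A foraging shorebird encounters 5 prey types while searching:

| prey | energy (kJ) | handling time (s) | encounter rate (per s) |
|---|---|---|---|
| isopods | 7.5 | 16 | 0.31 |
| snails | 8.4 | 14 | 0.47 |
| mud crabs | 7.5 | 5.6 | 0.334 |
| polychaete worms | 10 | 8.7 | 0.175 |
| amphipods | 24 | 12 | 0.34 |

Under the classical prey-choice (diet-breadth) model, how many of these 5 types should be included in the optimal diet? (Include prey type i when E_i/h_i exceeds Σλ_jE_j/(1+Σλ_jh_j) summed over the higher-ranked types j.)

E/h in descending order: amphipods 2, mud crabs 1.34, polychaete worms 1.15, snails 0.6, isopods 0.469 kJ/s. The optimal diet is the largest prefix of this list for which every included type satisfies E_i/h_i > R on the types above it.
Rate on top 1: 1.606. mud crabs: 1.34 < 1.606 → exclude; stop.
Optimal diet: amphipods — 1 of 5 types.

1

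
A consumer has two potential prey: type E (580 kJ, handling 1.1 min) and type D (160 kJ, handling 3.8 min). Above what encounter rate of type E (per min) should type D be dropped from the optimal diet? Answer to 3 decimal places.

Drop type D once their profitability E₂/h₂ falls below the rate achievable on type E alone: E₂/h₂ = λE₁/(1 + λh₁).
Solve for λ: λE₁h₂ = E₂(1 + λh₁) → λ(E₁h₂ − E₂h₁) = E₂ → λ = E₂/(E₁h₂ − E₂h₁).
λ = 160/(580×3.8 − 160×1.1) = 160/2028 = 0.0789 per min.

0.079 per min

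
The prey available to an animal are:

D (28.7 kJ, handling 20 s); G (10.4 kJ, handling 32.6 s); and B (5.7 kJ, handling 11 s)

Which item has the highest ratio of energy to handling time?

D

Profitability E/h (kJ/s): D = 28.7/20 = 1.44, G = 10.4/32.6 = 0.319, B = 5.7/11 = 0.518.
Ranked: D > B > G.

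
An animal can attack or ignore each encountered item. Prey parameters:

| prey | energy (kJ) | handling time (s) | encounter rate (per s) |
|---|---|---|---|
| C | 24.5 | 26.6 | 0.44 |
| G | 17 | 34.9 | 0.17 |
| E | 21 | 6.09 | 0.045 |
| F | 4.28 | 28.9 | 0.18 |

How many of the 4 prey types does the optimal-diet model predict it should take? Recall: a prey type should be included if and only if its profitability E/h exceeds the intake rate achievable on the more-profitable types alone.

E/h in descending order: E 3.45, C 0.921, G 0.487, F 0.148 kJ/s. The optimal diet is the largest prefix of this list for which every included type satisfies E_i/h_i > R on the types above it.
Rate on top 1: 0.7417. C: 0.921 > 0.7417 → include.
Rate on top 2: 0.9034. G: 0.487 < 0.9034 → exclude; stop.
Optimal diet: E, C — 2 of 4 types.

2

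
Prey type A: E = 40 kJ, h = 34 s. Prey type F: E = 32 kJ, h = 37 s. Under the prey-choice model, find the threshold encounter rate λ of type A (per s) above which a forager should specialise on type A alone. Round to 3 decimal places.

0.082 per s

Drop type F once their profitability E₂/h₂ falls below the rate achievable on type A alone: E₂/h₂ = λE₁/(1 + λh₁).
Solve for λ: λE₁h₂ = E₂(1 + λh₁) → λ(E₁h₂ − E₂h₁) = E₂ → λ = E₂/(E₁h₂ − E₂h₁).
λ = 32/(40×37 − 32×34) = 32/392 = 0.08163 per s.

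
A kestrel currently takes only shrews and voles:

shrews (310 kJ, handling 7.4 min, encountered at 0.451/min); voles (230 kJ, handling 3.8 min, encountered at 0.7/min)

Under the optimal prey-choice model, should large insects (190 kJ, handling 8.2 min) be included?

Intake rate on the current diet: R = (0.451×310 + 0.7×230) / (1 + 0.451×7.4 + 0.7×3.8) = 300.8/6.997 = 42.99 kJ/min.
large insects: E/h = 190/8.2 = 23.17 kJ/min.
23.17 < 42.99, so adding large insects would lower the average — exclude it.

No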